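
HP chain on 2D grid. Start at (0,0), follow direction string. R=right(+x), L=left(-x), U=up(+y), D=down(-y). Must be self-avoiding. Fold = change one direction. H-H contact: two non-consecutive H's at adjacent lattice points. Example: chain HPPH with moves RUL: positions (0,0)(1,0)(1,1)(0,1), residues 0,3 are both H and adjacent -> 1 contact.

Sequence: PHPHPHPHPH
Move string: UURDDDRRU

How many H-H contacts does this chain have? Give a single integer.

Positions: [(0, 0), (0, 1), (0, 2), (1, 2), (1, 1), (1, 0), (1, -1), (2, -1), (3, -1), (3, 0)]
No H-H contacts found.

Answer: 0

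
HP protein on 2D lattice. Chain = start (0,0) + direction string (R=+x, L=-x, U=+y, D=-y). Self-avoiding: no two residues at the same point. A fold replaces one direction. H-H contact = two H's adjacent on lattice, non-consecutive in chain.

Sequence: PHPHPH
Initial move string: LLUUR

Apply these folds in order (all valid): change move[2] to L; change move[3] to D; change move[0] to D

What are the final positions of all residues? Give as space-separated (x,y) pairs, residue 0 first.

Answer: (0,0) (0,-1) (-1,-1) (-2,-1) (-2,-2) (-1,-2)

Derivation:
Initial moves: LLUUR
Fold: move[2]->L => LLLUR (positions: [(0, 0), (-1, 0), (-2, 0), (-3, 0), (-3, 1), (-2, 1)])
Fold: move[3]->D => LLLDR (positions: [(0, 0), (-1, 0), (-2, 0), (-3, 0), (-3, -1), (-2, -1)])
Fold: move[0]->D => DLLDR (positions: [(0, 0), (0, -1), (-1, -1), (-2, -1), (-2, -2), (-1, -2)])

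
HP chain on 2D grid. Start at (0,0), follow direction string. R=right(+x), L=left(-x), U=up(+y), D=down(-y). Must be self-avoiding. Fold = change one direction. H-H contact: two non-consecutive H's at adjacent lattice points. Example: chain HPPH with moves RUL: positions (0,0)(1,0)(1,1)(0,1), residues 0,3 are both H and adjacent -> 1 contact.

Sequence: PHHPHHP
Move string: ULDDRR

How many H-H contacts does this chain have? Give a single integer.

Answer: 0

Derivation:
Positions: [(0, 0), (0, 1), (-1, 1), (-1, 0), (-1, -1), (0, -1), (1, -1)]
No H-H contacts found.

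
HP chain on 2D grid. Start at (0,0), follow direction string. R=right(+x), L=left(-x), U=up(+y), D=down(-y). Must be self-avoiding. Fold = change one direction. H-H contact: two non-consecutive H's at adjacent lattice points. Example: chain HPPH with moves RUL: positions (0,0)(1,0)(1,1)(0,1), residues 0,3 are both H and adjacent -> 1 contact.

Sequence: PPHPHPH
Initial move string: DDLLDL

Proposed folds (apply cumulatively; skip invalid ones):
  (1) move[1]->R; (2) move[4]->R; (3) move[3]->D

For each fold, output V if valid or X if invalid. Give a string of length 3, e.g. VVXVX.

Answer: XXV

Derivation:
Initial: DDLLDL -> [(0, 0), (0, -1), (0, -2), (-1, -2), (-2, -2), (-2, -3), (-3, -3)]
Fold 1: move[1]->R => DRLLDL INVALID (collision), skipped
Fold 2: move[4]->R => DDLLRL INVALID (collision), skipped
Fold 3: move[3]->D => DDLDDL VALID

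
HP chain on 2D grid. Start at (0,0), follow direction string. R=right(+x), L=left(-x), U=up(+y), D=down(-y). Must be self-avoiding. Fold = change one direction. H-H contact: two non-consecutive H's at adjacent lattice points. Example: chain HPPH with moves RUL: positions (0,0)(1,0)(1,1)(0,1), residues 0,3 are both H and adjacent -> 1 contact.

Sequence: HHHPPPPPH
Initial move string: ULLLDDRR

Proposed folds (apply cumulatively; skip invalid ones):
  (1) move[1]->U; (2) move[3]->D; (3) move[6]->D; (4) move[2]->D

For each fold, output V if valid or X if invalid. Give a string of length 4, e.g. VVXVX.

Answer: XVVV

Derivation:
Initial: ULLLDDRR -> [(0, 0), (0, 1), (-1, 1), (-2, 1), (-3, 1), (-3, 0), (-3, -1), (-2, -1), (-1, -1)]
Fold 1: move[1]->U => UULLDDRR INVALID (collision), skipped
Fold 2: move[3]->D => ULLDDDRR VALID
Fold 3: move[6]->D => ULLDDDDR VALID
Fold 4: move[2]->D => ULDDDDDR VALID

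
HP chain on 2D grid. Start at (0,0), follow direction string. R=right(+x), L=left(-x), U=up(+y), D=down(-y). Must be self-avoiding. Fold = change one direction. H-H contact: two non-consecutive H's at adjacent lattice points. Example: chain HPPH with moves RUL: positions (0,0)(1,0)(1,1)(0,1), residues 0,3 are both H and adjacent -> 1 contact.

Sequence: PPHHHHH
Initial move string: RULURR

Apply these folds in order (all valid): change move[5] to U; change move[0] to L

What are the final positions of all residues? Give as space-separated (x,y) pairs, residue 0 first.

Answer: (0,0) (-1,0) (-1,1) (-2,1) (-2,2) (-1,2) (-1,3)

Derivation:
Initial moves: RULURR
Fold: move[5]->U => RULURU (positions: [(0, 0), (1, 0), (1, 1), (0, 1), (0, 2), (1, 2), (1, 3)])
Fold: move[0]->L => LULURU (positions: [(0, 0), (-1, 0), (-1, 1), (-2, 1), (-2, 2), (-1, 2), (-1, 3)])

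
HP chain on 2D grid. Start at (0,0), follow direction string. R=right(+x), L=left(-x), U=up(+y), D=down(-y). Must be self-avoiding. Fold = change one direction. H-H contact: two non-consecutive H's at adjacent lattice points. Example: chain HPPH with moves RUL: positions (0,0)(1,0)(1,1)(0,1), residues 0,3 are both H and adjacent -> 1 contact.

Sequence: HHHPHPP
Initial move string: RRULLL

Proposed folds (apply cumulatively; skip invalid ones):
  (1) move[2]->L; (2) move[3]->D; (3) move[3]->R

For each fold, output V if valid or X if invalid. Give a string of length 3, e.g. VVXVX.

Initial: RRULLL -> [(0, 0), (1, 0), (2, 0), (2, 1), (1, 1), (0, 1), (-1, 1)]
Fold 1: move[2]->L => RRLLLL INVALID (collision), skipped
Fold 2: move[3]->D => RRUDLL INVALID (collision), skipped
Fold 3: move[3]->R => RRURLL INVALID (collision), skipped

Answer: XXX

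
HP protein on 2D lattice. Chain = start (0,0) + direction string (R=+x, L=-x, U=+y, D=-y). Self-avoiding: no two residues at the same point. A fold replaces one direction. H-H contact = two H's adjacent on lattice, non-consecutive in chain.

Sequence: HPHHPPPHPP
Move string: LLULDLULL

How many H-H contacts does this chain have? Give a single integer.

Answer: 0

Derivation:
Positions: [(0, 0), (-1, 0), (-2, 0), (-2, 1), (-3, 1), (-3, 0), (-4, 0), (-4, 1), (-5, 1), (-6, 1)]
No H-H contacts found.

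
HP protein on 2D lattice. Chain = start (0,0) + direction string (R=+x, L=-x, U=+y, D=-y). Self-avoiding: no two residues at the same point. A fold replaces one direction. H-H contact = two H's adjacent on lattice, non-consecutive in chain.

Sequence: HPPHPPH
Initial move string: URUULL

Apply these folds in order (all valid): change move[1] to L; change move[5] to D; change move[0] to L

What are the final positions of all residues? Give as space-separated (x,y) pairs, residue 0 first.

Initial moves: URUULL
Fold: move[1]->L => ULUULL (positions: [(0, 0), (0, 1), (-1, 1), (-1, 2), (-1, 3), (-2, 3), (-3, 3)])
Fold: move[5]->D => ULUULD (positions: [(0, 0), (0, 1), (-1, 1), (-1, 2), (-1, 3), (-2, 3), (-2, 2)])
Fold: move[0]->L => LLUULD (positions: [(0, 0), (-1, 0), (-2, 0), (-2, 1), (-2, 2), (-3, 2), (-3, 1)])

Answer: (0,0) (-1,0) (-2,0) (-2,1) (-2,2) (-3,2) (-3,1)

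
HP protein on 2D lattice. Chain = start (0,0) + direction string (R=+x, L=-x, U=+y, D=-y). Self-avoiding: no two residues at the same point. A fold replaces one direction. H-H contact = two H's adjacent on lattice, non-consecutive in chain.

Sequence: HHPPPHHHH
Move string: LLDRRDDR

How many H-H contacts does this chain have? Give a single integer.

Answer: 1

Derivation:
Positions: [(0, 0), (-1, 0), (-2, 0), (-2, -1), (-1, -1), (0, -1), (0, -2), (0, -3), (1, -3)]
H-H contact: residue 0 @(0,0) - residue 5 @(0, -1)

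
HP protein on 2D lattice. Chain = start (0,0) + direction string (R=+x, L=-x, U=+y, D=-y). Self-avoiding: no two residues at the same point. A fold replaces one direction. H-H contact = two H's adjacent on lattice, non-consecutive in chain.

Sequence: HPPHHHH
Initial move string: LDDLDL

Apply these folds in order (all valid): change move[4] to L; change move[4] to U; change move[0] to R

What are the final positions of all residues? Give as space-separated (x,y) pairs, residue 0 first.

Answer: (0,0) (1,0) (1,-1) (1,-2) (0,-2) (0,-1) (-1,-1)

Derivation:
Initial moves: LDDLDL
Fold: move[4]->L => LDDLLL (positions: [(0, 0), (-1, 0), (-1, -1), (-1, -2), (-2, -2), (-3, -2), (-4, -2)])
Fold: move[4]->U => LDDLUL (positions: [(0, 0), (-1, 0), (-1, -1), (-1, -2), (-2, -2), (-2, -1), (-3, -1)])
Fold: move[0]->R => RDDLUL (positions: [(0, 0), (1, 0), (1, -1), (1, -2), (0, -2), (0, -1), (-1, -1)])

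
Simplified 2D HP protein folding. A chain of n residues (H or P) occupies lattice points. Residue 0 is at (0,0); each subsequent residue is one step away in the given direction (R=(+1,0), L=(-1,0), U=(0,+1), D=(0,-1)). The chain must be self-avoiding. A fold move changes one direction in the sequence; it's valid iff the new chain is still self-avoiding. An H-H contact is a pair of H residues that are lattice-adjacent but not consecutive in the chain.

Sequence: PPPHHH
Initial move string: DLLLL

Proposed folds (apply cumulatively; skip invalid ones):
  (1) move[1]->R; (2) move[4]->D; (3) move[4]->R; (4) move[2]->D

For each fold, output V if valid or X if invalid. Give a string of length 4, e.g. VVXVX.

Answer: XVXV

Derivation:
Initial: DLLLL -> [(0, 0), (0, -1), (-1, -1), (-2, -1), (-3, -1), (-4, -1)]
Fold 1: move[1]->R => DRLLL INVALID (collision), skipped
Fold 2: move[4]->D => DLLLD VALID
Fold 3: move[4]->R => DLLLR INVALID (collision), skipped
Fold 4: move[2]->D => DLDLD VALID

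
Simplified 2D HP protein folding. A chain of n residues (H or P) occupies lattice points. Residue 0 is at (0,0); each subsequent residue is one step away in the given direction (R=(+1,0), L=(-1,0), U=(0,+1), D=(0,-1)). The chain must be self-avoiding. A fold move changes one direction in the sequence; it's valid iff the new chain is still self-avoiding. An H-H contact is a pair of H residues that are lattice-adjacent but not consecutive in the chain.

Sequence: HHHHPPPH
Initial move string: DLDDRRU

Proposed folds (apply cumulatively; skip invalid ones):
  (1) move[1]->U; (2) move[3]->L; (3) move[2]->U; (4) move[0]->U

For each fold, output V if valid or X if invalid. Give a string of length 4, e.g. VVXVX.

Initial: DLDDRRU -> [(0, 0), (0, -1), (-1, -1), (-1, -2), (-1, -3), (0, -3), (1, -3), (1, -2)]
Fold 1: move[1]->U => DUDDRRU INVALID (collision), skipped
Fold 2: move[3]->L => DLDLRRU INVALID (collision), skipped
Fold 3: move[2]->U => DLUDRRU INVALID (collision), skipped
Fold 4: move[0]->U => ULDDRRU VALID

Answer: XXXV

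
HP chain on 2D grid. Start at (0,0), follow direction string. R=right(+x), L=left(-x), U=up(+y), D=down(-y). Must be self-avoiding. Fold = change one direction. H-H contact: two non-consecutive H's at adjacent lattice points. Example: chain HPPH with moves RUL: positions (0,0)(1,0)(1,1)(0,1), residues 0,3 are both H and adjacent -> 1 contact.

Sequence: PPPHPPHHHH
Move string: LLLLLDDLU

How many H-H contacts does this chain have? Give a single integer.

Answer: 1

Derivation:
Positions: [(0, 0), (-1, 0), (-2, 0), (-3, 0), (-4, 0), (-5, 0), (-5, -1), (-5, -2), (-6, -2), (-6, -1)]
H-H contact: residue 6 @(-5,-1) - residue 9 @(-6, -1)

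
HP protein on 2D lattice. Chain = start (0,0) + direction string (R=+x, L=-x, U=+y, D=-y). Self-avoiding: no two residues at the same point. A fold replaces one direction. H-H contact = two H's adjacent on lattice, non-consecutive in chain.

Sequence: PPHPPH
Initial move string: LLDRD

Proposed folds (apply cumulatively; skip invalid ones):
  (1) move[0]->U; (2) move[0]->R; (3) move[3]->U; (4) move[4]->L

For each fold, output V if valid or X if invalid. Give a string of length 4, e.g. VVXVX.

Initial: LLDRD -> [(0, 0), (-1, 0), (-2, 0), (-2, -1), (-1, -1), (-1, -2)]
Fold 1: move[0]->U => ULDRD INVALID (collision), skipped
Fold 2: move[0]->R => RLDRD INVALID (collision), skipped
Fold 3: move[3]->U => LLDUD INVALID (collision), skipped
Fold 4: move[4]->L => LLDRL INVALID (collision), skipped

Answer: XXXX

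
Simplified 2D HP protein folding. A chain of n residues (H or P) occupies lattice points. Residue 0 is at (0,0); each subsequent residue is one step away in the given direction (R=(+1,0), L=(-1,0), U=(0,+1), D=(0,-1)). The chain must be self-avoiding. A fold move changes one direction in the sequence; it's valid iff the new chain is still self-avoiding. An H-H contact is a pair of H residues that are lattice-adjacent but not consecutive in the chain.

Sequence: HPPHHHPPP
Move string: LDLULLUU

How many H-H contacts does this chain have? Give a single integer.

Positions: [(0, 0), (-1, 0), (-1, -1), (-2, -1), (-2, 0), (-3, 0), (-4, 0), (-4, 1), (-4, 2)]
No H-H contacts found.

Answer: 0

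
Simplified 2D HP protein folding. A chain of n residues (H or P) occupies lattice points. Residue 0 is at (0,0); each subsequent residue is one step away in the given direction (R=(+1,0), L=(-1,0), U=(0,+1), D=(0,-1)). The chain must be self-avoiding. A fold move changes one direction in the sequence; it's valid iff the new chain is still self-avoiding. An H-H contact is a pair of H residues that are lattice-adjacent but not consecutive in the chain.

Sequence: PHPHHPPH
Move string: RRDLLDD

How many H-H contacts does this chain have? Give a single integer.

Positions: [(0, 0), (1, 0), (2, 0), (2, -1), (1, -1), (0, -1), (0, -2), (0, -3)]
H-H contact: residue 1 @(1,0) - residue 4 @(1, -1)

Answer: 1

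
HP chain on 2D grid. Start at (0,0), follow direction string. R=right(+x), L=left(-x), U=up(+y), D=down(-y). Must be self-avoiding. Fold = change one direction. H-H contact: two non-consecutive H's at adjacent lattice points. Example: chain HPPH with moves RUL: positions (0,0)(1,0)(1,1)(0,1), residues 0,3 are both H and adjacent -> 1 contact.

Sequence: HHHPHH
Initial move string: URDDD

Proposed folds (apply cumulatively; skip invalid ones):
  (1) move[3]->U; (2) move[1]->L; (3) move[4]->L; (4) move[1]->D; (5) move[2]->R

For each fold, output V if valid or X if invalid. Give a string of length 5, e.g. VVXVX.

Initial: URDDD -> [(0, 0), (0, 1), (1, 1), (1, 0), (1, -1), (1, -2)]
Fold 1: move[3]->U => URDUD INVALID (collision), skipped
Fold 2: move[1]->L => ULDDD VALID
Fold 3: move[4]->L => ULDDL VALID
Fold 4: move[1]->D => UDDDL INVALID (collision), skipped
Fold 5: move[2]->R => ULRDL INVALID (collision), skipped

Answer: XVVXX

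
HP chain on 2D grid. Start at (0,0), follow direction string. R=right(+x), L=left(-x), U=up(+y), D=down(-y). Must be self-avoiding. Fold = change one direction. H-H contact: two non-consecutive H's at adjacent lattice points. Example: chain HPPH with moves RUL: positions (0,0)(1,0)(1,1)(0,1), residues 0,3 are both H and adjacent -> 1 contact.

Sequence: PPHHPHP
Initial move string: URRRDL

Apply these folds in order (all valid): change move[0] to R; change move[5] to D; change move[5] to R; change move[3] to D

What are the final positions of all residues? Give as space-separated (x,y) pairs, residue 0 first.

Initial moves: URRRDL
Fold: move[0]->R => RRRRDL (positions: [(0, 0), (1, 0), (2, 0), (3, 0), (4, 0), (4, -1), (3, -1)])
Fold: move[5]->D => RRRRDD (positions: [(0, 0), (1, 0), (2, 0), (3, 0), (4, 0), (4, -1), (4, -2)])
Fold: move[5]->R => RRRRDR (positions: [(0, 0), (1, 0), (2, 0), (3, 0), (4, 0), (4, -1), (5, -1)])
Fold: move[3]->D => RRRDDR (positions: [(0, 0), (1, 0), (2, 0), (3, 0), (3, -1), (3, -2), (4, -2)])

Answer: (0,0) (1,0) (2,0) (3,0) (3,-1) (3,-2) (4,-2)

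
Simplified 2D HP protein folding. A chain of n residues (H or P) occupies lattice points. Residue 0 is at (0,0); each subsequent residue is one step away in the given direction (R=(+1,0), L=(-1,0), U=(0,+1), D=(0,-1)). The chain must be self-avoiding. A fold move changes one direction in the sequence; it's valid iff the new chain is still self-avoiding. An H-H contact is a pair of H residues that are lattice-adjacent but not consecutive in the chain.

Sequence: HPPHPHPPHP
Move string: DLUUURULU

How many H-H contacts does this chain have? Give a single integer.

Answer: 2

Derivation:
Positions: [(0, 0), (0, -1), (-1, -1), (-1, 0), (-1, 1), (-1, 2), (0, 2), (0, 3), (-1, 3), (-1, 4)]
H-H contact: residue 0 @(0,0) - residue 3 @(-1, 0)
H-H contact: residue 5 @(-1,2) - residue 8 @(-1, 3)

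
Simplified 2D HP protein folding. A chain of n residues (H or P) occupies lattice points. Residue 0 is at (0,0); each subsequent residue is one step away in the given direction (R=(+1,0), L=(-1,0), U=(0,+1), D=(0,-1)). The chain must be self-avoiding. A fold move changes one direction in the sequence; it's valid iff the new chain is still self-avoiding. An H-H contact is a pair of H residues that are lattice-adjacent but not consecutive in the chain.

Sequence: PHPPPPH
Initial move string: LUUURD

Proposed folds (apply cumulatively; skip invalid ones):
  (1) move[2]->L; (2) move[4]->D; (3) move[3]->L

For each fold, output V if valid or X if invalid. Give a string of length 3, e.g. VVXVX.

Answer: XXX

Derivation:
Initial: LUUURD -> [(0, 0), (-1, 0), (-1, 1), (-1, 2), (-1, 3), (0, 3), (0, 2)]
Fold 1: move[2]->L => LULURD INVALID (collision), skipped
Fold 2: move[4]->D => LUUUDD INVALID (collision), skipped
Fold 3: move[3]->L => LUULRD INVALID (collision), skipped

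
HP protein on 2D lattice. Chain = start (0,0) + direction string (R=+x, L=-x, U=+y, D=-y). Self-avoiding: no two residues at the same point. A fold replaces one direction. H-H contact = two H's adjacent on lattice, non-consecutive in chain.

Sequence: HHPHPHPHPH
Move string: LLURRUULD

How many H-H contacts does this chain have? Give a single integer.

Answer: 1

Derivation:
Positions: [(0, 0), (-1, 0), (-2, 0), (-2, 1), (-1, 1), (0, 1), (0, 2), (0, 3), (-1, 3), (-1, 2)]
H-H contact: residue 0 @(0,0) - residue 5 @(0, 1)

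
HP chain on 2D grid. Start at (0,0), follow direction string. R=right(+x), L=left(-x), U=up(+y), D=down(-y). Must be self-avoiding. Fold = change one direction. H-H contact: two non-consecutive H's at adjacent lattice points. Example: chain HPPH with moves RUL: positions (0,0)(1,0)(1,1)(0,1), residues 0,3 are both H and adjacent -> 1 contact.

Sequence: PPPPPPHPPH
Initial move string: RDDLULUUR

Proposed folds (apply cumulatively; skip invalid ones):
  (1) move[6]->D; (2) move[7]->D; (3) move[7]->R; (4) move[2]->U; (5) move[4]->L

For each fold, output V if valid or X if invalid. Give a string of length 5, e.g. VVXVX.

Answer: XXXXV

Derivation:
Initial: RDDLULUUR -> [(0, 0), (1, 0), (1, -1), (1, -2), (0, -2), (0, -1), (-1, -1), (-1, 0), (-1, 1), (0, 1)]
Fold 1: move[6]->D => RDDLULDUR INVALID (collision), skipped
Fold 2: move[7]->D => RDDLULUDR INVALID (collision), skipped
Fold 3: move[7]->R => RDDLULURR INVALID (collision), skipped
Fold 4: move[2]->U => RDULULUUR INVALID (collision), skipped
Fold 5: move[4]->L => RDDLLLUUR VALID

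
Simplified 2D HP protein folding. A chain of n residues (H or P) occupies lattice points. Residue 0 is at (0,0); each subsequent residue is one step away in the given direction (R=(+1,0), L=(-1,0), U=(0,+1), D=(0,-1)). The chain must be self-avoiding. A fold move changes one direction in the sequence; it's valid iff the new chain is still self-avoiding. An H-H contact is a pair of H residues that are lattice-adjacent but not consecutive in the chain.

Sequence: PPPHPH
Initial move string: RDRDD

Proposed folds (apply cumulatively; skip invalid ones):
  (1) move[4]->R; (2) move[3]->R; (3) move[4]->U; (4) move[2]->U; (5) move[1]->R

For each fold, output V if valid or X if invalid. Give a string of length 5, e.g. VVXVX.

Answer: VVVXV

Derivation:
Initial: RDRDD -> [(0, 0), (1, 0), (1, -1), (2, -1), (2, -2), (2, -3)]
Fold 1: move[4]->R => RDRDR VALID
Fold 2: move[3]->R => RDRRR VALID
Fold 3: move[4]->U => RDRRU VALID
Fold 4: move[2]->U => RDURU INVALID (collision), skipped
Fold 5: move[1]->R => RRRRU VALID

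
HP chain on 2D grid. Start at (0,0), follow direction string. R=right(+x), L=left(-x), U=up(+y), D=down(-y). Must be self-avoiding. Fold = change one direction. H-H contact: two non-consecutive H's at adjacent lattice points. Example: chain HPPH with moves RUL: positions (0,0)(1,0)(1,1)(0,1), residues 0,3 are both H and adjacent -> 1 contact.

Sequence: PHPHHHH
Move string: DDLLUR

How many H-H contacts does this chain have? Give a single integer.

Answer: 2

Derivation:
Positions: [(0, 0), (0, -1), (0, -2), (-1, -2), (-2, -2), (-2, -1), (-1, -1)]
H-H contact: residue 1 @(0,-1) - residue 6 @(-1, -1)
H-H contact: residue 3 @(-1,-2) - residue 6 @(-1, -1)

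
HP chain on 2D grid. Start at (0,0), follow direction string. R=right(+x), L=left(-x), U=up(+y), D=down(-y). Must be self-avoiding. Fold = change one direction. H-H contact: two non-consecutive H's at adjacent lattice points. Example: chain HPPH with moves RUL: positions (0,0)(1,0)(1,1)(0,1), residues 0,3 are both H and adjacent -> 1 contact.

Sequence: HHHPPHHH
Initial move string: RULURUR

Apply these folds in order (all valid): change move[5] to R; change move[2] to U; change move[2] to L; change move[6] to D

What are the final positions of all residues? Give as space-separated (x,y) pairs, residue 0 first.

Answer: (0,0) (1,0) (1,1) (0,1) (0,2) (1,2) (2,2) (2,1)

Derivation:
Initial moves: RULURUR
Fold: move[5]->R => RULURRR (positions: [(0, 0), (1, 0), (1, 1), (0, 1), (0, 2), (1, 2), (2, 2), (3, 2)])
Fold: move[2]->U => RUUURRR (positions: [(0, 0), (1, 0), (1, 1), (1, 2), (1, 3), (2, 3), (3, 3), (4, 3)])
Fold: move[2]->L => RULURRR (positions: [(0, 0), (1, 0), (1, 1), (0, 1), (0, 2), (1, 2), (2, 2), (3, 2)])
Fold: move[6]->D => RULURRD (positions: [(0, 0), (1, 0), (1, 1), (0, 1), (0, 2), (1, 2), (2, 2), (2, 1)])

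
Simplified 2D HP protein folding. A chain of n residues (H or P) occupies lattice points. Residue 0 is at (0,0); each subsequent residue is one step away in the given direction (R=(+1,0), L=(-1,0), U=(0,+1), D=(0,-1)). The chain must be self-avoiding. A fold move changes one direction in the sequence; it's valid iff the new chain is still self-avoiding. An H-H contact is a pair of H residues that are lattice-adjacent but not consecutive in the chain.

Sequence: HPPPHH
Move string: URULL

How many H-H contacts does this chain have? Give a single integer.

Answer: 0

Derivation:
Positions: [(0, 0), (0, 1), (1, 1), (1, 2), (0, 2), (-1, 2)]
No H-H contacts found.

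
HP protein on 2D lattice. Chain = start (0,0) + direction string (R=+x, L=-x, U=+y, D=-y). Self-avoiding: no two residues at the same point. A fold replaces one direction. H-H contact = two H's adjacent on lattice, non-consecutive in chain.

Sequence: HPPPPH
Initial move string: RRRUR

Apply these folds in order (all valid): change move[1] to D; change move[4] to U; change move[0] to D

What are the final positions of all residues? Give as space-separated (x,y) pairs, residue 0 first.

Answer: (0,0) (0,-1) (0,-2) (1,-2) (1,-1) (1,0)

Derivation:
Initial moves: RRRUR
Fold: move[1]->D => RDRUR (positions: [(0, 0), (1, 0), (1, -1), (2, -1), (2, 0), (3, 0)])
Fold: move[4]->U => RDRUU (positions: [(0, 0), (1, 0), (1, -1), (2, -1), (2, 0), (2, 1)])
Fold: move[0]->D => DDRUU (positions: [(0, 0), (0, -1), (0, -2), (1, -2), (1, -1), (1, 0)])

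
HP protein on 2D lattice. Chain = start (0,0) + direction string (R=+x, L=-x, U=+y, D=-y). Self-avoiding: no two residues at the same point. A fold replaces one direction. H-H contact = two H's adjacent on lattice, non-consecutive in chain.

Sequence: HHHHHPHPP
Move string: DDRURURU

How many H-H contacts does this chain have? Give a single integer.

Answer: 1

Derivation:
Positions: [(0, 0), (0, -1), (0, -2), (1, -2), (1, -1), (2, -1), (2, 0), (3, 0), (3, 1)]
H-H contact: residue 1 @(0,-1) - residue 4 @(1, -1)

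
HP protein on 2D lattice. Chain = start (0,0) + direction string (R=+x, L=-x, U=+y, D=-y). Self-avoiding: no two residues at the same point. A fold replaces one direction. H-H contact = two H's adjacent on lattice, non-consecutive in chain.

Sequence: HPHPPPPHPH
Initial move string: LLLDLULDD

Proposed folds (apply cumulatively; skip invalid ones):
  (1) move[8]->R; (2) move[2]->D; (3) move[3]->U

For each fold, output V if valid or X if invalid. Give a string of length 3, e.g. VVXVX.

Answer: XVX

Derivation:
Initial: LLLDLULDD -> [(0, 0), (-1, 0), (-2, 0), (-3, 0), (-3, -1), (-4, -1), (-4, 0), (-5, 0), (-5, -1), (-5, -2)]
Fold 1: move[8]->R => LLLDLULDR INVALID (collision), skipped
Fold 2: move[2]->D => LLDDLULDD VALID
Fold 3: move[3]->U => LLDULULDD INVALID (collision), skipped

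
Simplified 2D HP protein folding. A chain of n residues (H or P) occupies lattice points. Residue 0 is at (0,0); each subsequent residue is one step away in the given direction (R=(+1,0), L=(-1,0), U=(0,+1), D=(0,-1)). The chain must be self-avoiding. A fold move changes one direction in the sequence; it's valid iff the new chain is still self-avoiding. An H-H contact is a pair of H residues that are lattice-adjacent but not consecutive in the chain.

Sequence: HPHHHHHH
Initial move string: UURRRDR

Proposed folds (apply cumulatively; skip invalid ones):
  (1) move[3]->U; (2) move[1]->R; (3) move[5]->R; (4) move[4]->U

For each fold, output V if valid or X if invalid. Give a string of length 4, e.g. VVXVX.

Initial: UURRRDR -> [(0, 0), (0, 1), (0, 2), (1, 2), (2, 2), (3, 2), (3, 1), (4, 1)]
Fold 1: move[3]->U => UURURDR VALID
Fold 2: move[1]->R => URRURDR VALID
Fold 3: move[5]->R => URRURRR VALID
Fold 4: move[4]->U => URRUURR VALID

Answer: VVVV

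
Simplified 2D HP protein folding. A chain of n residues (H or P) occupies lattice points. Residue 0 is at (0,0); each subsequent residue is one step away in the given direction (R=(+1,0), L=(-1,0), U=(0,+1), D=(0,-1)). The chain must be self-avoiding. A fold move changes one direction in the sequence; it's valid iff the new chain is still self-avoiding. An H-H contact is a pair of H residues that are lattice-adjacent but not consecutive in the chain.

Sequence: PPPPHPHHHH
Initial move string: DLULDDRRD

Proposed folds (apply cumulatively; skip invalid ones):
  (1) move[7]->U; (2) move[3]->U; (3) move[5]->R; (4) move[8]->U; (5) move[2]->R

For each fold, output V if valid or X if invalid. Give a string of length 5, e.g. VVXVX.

Initial: DLULDDRRD -> [(0, 0), (0, -1), (-1, -1), (-1, 0), (-2, 0), (-2, -1), (-2, -2), (-1, -2), (0, -2), (0, -3)]
Fold 1: move[7]->U => DLULDDRUD INVALID (collision), skipped
Fold 2: move[3]->U => DLUUDDRRD INVALID (collision), skipped
Fold 3: move[5]->R => DLULDRRRD INVALID (collision), skipped
Fold 4: move[8]->U => DLULDDRRU INVALID (collision), skipped
Fold 5: move[2]->R => DLRLDDRRD INVALID (collision), skipped

Answer: XXXXX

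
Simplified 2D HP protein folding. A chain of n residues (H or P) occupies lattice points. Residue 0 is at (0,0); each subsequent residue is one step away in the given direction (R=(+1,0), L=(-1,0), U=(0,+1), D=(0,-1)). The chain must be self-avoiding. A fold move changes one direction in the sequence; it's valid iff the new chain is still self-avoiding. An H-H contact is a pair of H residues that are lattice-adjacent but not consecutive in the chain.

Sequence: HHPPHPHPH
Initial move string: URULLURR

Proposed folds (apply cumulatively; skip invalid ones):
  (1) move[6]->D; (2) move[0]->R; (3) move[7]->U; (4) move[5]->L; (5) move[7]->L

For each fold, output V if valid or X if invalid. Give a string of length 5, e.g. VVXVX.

Initial: URULLURR -> [(0, 0), (0, 1), (1, 1), (1, 2), (0, 2), (-1, 2), (-1, 3), (0, 3), (1, 3)]
Fold 1: move[6]->D => URULLUDR INVALID (collision), skipped
Fold 2: move[0]->R => RRULLURR VALID
Fold 3: move[7]->U => RRULLURU VALID
Fold 4: move[5]->L => RRULLLRU INVALID (collision), skipped
Fold 5: move[7]->L => RRULLURL INVALID (collision), skipped

Answer: XVVXX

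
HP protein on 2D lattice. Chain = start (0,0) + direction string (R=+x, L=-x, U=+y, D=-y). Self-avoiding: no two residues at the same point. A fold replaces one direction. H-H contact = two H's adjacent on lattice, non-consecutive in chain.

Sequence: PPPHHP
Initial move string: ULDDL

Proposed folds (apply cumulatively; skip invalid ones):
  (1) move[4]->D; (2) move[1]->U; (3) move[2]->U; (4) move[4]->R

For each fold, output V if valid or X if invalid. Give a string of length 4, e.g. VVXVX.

Initial: ULDDL -> [(0, 0), (0, 1), (-1, 1), (-1, 0), (-1, -1), (-2, -1)]
Fold 1: move[4]->D => ULDDD VALID
Fold 2: move[1]->U => UUDDD INVALID (collision), skipped
Fold 3: move[2]->U => ULUDD INVALID (collision), skipped
Fold 4: move[4]->R => ULDDR VALID

Answer: VXXV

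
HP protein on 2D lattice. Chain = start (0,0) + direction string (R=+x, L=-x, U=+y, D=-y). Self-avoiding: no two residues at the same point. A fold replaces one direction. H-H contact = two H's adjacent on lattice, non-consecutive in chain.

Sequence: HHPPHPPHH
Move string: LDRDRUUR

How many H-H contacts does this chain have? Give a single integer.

Positions: [(0, 0), (-1, 0), (-1, -1), (0, -1), (0, -2), (1, -2), (1, -1), (1, 0), (2, 0)]
H-H contact: residue 0 @(0,0) - residue 7 @(1, 0)

Answer: 1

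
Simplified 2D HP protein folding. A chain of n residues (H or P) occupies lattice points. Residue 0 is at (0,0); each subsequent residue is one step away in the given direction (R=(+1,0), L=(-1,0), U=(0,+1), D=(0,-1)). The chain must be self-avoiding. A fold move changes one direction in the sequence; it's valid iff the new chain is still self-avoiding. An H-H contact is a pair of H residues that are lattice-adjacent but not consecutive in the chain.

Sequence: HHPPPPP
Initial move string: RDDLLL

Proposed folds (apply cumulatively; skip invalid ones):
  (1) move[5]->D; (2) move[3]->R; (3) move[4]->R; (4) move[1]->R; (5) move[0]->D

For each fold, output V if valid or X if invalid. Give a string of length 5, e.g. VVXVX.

Initial: RDDLLL -> [(0, 0), (1, 0), (1, -1), (1, -2), (0, -2), (-1, -2), (-2, -2)]
Fold 1: move[5]->D => RDDLLD VALID
Fold 2: move[3]->R => RDDRLD INVALID (collision), skipped
Fold 3: move[4]->R => RDDLRD INVALID (collision), skipped
Fold 4: move[1]->R => RRDLLD VALID
Fold 5: move[0]->D => DRDLLD VALID

Answer: VXXVV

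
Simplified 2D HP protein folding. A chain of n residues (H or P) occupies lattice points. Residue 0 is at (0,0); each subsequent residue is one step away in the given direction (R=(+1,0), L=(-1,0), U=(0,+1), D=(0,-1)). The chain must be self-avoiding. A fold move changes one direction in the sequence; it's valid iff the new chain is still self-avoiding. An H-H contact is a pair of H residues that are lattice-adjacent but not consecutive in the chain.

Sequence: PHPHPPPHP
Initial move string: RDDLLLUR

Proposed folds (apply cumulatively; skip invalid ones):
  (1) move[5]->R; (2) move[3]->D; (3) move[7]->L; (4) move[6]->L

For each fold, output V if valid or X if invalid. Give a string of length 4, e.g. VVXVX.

Initial: RDDLLLUR -> [(0, 0), (1, 0), (1, -1), (1, -2), (0, -2), (-1, -2), (-2, -2), (-2, -1), (-1, -1)]
Fold 1: move[5]->R => RDDLLRUR INVALID (collision), skipped
Fold 2: move[3]->D => RDDDLLUR VALID
Fold 3: move[7]->L => RDDDLLUL VALID
Fold 4: move[6]->L => RDDDLLLL VALID

Answer: XVVV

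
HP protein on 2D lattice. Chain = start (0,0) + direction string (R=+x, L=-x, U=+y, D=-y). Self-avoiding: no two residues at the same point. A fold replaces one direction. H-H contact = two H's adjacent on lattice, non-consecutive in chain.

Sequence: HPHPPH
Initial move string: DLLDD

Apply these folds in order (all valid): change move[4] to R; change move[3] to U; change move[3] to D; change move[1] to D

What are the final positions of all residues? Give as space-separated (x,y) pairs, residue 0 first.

Answer: (0,0) (0,-1) (0,-2) (-1,-2) (-1,-3) (0,-3)

Derivation:
Initial moves: DLLDD
Fold: move[4]->R => DLLDR (positions: [(0, 0), (0, -1), (-1, -1), (-2, -1), (-2, -2), (-1, -2)])
Fold: move[3]->U => DLLUR (positions: [(0, 0), (0, -1), (-1, -1), (-2, -1), (-2, 0), (-1, 0)])
Fold: move[3]->D => DLLDR (positions: [(0, 0), (0, -1), (-1, -1), (-2, -1), (-2, -2), (-1, -2)])
Fold: move[1]->D => DDLDR (positions: [(0, 0), (0, -1), (0, -2), (-1, -2), (-1, -3), (0, -3)])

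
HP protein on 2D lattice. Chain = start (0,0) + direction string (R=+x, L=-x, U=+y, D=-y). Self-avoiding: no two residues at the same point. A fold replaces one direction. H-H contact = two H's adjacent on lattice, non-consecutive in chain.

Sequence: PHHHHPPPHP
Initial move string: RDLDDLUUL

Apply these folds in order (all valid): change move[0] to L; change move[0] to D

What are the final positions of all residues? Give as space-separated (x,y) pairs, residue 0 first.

Initial moves: RDLDDLUUL
Fold: move[0]->L => LDLDDLUUL (positions: [(0, 0), (-1, 0), (-1, -1), (-2, -1), (-2, -2), (-2, -3), (-3, -3), (-3, -2), (-3, -1), (-4, -1)])
Fold: move[0]->D => DDLDDLUUL (positions: [(0, 0), (0, -1), (0, -2), (-1, -2), (-1, -3), (-1, -4), (-2, -4), (-2, -3), (-2, -2), (-3, -2)])

Answer: (0,0) (0,-1) (0,-2) (-1,-2) (-1,-3) (-1,-4) (-2,-4) (-2,-3) (-2,-2) (-3,-2)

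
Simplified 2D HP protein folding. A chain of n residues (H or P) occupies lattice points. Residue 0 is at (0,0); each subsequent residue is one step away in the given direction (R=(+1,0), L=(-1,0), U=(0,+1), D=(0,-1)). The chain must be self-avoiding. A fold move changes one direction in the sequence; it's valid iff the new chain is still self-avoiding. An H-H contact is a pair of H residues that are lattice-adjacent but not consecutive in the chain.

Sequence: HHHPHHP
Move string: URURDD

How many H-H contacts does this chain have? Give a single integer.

Answer: 1

Derivation:
Positions: [(0, 0), (0, 1), (1, 1), (1, 2), (2, 2), (2, 1), (2, 0)]
H-H contact: residue 2 @(1,1) - residue 5 @(2, 1)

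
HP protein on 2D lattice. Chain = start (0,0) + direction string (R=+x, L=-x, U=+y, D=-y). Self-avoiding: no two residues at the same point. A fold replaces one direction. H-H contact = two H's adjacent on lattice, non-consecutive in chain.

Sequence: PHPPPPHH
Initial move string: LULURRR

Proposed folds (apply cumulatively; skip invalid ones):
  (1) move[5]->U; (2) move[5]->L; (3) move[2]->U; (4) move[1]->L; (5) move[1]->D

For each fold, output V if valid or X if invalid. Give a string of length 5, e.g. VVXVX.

Answer: VXVVX

Derivation:
Initial: LULURRR -> [(0, 0), (-1, 0), (-1, 1), (-2, 1), (-2, 2), (-1, 2), (0, 2), (1, 2)]
Fold 1: move[5]->U => LULURUR VALID
Fold 2: move[5]->L => LULURLR INVALID (collision), skipped
Fold 3: move[2]->U => LUUURUR VALID
Fold 4: move[1]->L => LLUURUR VALID
Fold 5: move[1]->D => LDUURUR INVALID (collision), skipped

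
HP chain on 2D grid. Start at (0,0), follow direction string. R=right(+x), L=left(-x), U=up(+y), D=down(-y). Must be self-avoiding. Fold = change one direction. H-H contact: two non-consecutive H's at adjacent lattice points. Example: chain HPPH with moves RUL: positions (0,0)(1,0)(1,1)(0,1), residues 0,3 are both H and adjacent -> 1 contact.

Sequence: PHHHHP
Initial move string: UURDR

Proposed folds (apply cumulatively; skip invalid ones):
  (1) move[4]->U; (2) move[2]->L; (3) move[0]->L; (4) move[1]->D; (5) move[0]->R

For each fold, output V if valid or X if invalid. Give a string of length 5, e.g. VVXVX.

Answer: XXXXV

Derivation:
Initial: UURDR -> [(0, 0), (0, 1), (0, 2), (1, 2), (1, 1), (2, 1)]
Fold 1: move[4]->U => UURDU INVALID (collision), skipped
Fold 2: move[2]->L => UULDR INVALID (collision), skipped
Fold 3: move[0]->L => LURDR INVALID (collision), skipped
Fold 4: move[1]->D => UDRDR INVALID (collision), skipped
Fold 5: move[0]->R => RURDR VALID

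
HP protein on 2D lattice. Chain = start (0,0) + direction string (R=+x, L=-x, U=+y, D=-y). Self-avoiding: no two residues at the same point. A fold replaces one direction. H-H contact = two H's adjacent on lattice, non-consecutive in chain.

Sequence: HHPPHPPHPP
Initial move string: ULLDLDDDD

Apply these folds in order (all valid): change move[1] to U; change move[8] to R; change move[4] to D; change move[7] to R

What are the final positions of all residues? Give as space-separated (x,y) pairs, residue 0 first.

Initial moves: ULLDLDDDD
Fold: move[1]->U => UULDLDDDD (positions: [(0, 0), (0, 1), (0, 2), (-1, 2), (-1, 1), (-2, 1), (-2, 0), (-2, -1), (-2, -2), (-2, -3)])
Fold: move[8]->R => UULDLDDDR (positions: [(0, 0), (0, 1), (0, 2), (-1, 2), (-1, 1), (-2, 1), (-2, 0), (-2, -1), (-2, -2), (-1, -2)])
Fold: move[4]->D => UULDDDDDR (positions: [(0, 0), (0, 1), (0, 2), (-1, 2), (-1, 1), (-1, 0), (-1, -1), (-1, -2), (-1, -3), (0, -3)])
Fold: move[7]->R => UULDDDDRR (positions: [(0, 0), (0, 1), (0, 2), (-1, 2), (-1, 1), (-1, 0), (-1, -1), (-1, -2), (0, -2), (1, -2)])

Answer: (0,0) (0,1) (0,2) (-1,2) (-1,1) (-1,0) (-1,-1) (-1,-2) (0,-2) (1,-2)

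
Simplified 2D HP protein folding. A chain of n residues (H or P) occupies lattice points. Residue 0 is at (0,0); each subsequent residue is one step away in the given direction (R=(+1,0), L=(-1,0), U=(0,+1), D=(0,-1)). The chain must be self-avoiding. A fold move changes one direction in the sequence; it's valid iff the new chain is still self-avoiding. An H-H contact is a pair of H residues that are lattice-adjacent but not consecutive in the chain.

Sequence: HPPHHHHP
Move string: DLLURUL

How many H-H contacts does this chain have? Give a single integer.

Positions: [(0, 0), (0, -1), (-1, -1), (-2, -1), (-2, 0), (-1, 0), (-1, 1), (-2, 1)]
H-H contact: residue 0 @(0,0) - residue 5 @(-1, 0)

Answer: 1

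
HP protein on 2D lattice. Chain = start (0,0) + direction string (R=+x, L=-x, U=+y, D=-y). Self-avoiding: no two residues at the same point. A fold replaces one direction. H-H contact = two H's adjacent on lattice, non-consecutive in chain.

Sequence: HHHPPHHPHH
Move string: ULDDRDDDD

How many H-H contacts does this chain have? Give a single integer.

Answer: 1

Derivation:
Positions: [(0, 0), (0, 1), (-1, 1), (-1, 0), (-1, -1), (0, -1), (0, -2), (0, -3), (0, -4), (0, -5)]
H-H contact: residue 0 @(0,0) - residue 5 @(0, -1)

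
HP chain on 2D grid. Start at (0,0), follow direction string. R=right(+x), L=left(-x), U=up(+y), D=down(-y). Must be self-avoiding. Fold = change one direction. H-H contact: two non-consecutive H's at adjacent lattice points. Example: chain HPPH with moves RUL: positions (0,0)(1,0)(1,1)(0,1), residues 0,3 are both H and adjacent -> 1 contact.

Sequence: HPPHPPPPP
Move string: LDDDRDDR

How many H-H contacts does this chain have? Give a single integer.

Positions: [(0, 0), (-1, 0), (-1, -1), (-1, -2), (-1, -3), (0, -3), (0, -4), (0, -5), (1, -5)]
No H-H contacts found.

Answer: 0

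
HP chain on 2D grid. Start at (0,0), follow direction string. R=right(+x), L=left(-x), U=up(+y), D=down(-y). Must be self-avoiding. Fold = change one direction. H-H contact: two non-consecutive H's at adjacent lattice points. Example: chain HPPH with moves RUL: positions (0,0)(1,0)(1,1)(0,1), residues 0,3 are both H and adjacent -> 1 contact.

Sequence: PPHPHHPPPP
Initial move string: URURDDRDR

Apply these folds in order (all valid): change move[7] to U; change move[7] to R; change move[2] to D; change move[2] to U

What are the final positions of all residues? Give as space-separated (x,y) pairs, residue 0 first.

Answer: (0,0) (0,1) (1,1) (1,2) (2,2) (2,1) (2,0) (3,0) (4,0) (5,0)

Derivation:
Initial moves: URURDDRDR
Fold: move[7]->U => URURDDRUR (positions: [(0, 0), (0, 1), (1, 1), (1, 2), (2, 2), (2, 1), (2, 0), (3, 0), (3, 1), (4, 1)])
Fold: move[7]->R => URURDDRRR (positions: [(0, 0), (0, 1), (1, 1), (1, 2), (2, 2), (2, 1), (2, 0), (3, 0), (4, 0), (5, 0)])
Fold: move[2]->D => URDRDDRRR (positions: [(0, 0), (0, 1), (1, 1), (1, 0), (2, 0), (2, -1), (2, -2), (3, -2), (4, -2), (5, -2)])
Fold: move[2]->U => URURDDRRR (positions: [(0, 0), (0, 1), (1, 1), (1, 2), (2, 2), (2, 1), (2, 0), (3, 0), (4, 0), (5, 0)])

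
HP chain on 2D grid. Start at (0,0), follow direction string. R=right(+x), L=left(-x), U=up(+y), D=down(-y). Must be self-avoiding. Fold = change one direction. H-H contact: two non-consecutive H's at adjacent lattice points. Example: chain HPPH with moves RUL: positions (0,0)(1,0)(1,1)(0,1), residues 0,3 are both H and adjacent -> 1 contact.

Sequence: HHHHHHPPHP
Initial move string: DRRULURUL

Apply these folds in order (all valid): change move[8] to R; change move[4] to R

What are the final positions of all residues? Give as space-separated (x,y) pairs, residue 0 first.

Initial moves: DRRULURUL
Fold: move[8]->R => DRRULURUR (positions: [(0, 0), (0, -1), (1, -1), (2, -1), (2, 0), (1, 0), (1, 1), (2, 1), (2, 2), (3, 2)])
Fold: move[4]->R => DRRURURUR (positions: [(0, 0), (0, -1), (1, -1), (2, -1), (2, 0), (3, 0), (3, 1), (4, 1), (4, 2), (5, 2)])

Answer: (0,0) (0,-1) (1,-1) (2,-1) (2,0) (3,0) (3,1) (4,1) (4,2) (5,2)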